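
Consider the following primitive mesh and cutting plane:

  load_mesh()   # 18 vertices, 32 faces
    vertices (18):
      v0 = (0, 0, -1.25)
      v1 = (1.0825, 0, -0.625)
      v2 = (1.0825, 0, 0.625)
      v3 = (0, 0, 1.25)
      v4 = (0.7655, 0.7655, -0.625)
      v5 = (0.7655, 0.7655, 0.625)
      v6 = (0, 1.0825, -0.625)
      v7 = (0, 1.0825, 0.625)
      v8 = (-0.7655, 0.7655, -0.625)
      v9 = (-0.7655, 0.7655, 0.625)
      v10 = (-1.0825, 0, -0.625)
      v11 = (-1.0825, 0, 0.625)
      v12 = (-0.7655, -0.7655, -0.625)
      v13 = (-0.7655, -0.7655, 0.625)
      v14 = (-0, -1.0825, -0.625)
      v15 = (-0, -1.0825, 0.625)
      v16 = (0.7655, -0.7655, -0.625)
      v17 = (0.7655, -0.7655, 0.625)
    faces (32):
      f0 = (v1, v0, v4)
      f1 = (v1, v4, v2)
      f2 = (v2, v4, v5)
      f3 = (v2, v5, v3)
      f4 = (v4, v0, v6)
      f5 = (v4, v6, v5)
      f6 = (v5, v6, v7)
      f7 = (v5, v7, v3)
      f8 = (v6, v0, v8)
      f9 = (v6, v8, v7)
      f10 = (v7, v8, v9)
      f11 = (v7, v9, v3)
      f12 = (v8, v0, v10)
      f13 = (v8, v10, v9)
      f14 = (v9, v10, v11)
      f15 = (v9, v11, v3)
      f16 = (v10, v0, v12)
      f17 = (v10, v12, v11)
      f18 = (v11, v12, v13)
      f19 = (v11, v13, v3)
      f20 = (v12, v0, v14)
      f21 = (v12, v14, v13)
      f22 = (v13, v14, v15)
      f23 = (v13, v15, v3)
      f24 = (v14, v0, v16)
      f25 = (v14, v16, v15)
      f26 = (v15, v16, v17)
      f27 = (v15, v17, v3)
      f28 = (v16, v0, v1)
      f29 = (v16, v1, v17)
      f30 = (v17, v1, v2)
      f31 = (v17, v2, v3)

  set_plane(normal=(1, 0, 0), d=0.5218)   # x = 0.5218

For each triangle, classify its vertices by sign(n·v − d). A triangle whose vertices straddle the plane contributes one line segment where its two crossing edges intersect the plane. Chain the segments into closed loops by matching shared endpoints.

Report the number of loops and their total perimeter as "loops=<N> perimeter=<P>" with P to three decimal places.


loops=1 perimeter=6.238

Straddling triangles (12 of 32):
  (v1,v0,v4) [+-+] → (0.5218, 0, -0.94873)–(0.5218, 0.5218, -0.823971)  len=0.5365
  (v2,v5,v3) [++-] → (0.5218, 0.5218, 0.823971)–(0.5218, 0, 0.94873)  len=0.5365
  (v4,v0,v6) [+--] → (0.5218, 0.5218, -0.823971)–(0.5218, 0.866418, -0.625)  len=0.3979
  (v4,v6,v5) [+-+] → (0.5218, 0.866418, -0.625)–(0.5218, 0.866418, 0.227057)  len=0.8521
  (v5,v6,v7) [+--] → (0.5218, 0.866418, 0.227057)–(0.5218, 0.866418, 0.625)  len=0.3979
  (v5,v7,v3) [+--] → (0.5218, 0.866418, 0.625)–(0.5218, 0.5218, 0.823971)  len=0.3979
  (v14,v0,v16) [--+] → (0.5218, -0.5218, -0.823971)–(0.5218, -0.866418, -0.625)  len=0.3979
  (v14,v16,v15) [-+-] → (0.5218, -0.866418, -0.625)–(0.5218, -0.866418, -0.227057)  len=0.3979
  (v15,v16,v17) [-++] → (0.5218, -0.866418, -0.227057)–(0.5218, -0.866418, 0.625)  len=0.8521
  (v15,v17,v3) [-+-] → (0.5218, -0.866418, 0.625)–(0.5218, -0.5218, 0.823971)  len=0.3979
  (v16,v0,v1) [+-+] → (0.5218, -0.5218, -0.823971)–(0.5218, 0, -0.94873)  len=0.5365
  (v17,v2,v3) [++-] → (0.5218, 0, 0.94873)–(0.5218, -0.5218, 0.823971)  len=0.5365

Chained into 1 loop(s):
  loop 1: 12 segments, perimeter = 6.2378
Total perimeter = 6.238


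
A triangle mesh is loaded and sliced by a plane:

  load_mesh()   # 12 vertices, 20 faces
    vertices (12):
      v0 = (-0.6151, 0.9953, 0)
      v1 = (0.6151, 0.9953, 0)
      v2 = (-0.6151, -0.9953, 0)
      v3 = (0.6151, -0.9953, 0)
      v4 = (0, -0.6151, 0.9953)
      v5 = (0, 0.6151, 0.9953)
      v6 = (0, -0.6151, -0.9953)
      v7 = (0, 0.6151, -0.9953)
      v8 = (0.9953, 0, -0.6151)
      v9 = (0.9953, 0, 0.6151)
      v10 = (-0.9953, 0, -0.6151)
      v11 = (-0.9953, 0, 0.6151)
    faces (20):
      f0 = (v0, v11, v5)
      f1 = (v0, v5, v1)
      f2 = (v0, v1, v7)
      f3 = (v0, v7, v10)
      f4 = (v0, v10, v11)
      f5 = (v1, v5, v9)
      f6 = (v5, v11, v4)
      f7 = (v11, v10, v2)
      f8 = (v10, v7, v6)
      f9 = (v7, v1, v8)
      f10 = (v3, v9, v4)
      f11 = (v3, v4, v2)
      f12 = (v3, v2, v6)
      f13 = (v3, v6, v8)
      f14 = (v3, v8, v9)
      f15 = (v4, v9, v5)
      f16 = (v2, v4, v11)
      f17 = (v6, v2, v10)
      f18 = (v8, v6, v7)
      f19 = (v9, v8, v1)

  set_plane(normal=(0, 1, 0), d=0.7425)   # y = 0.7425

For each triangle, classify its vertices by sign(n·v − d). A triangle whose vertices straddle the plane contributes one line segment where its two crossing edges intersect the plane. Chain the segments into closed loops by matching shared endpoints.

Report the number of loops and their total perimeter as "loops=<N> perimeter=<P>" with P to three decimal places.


Straddling triangles (8 of 20):
  (v0,v11,v5) [+--] → (-0.711668, 0.7425, 0.156232)–(-0.206112, 0.7425, 0.661788)  len=0.7150
  (v0,v5,v1) [+-+] → (-0.206112, 0.7425, 0.661788)–(0.206112, 0.7425, 0.661788)  len=0.4122
  (v0,v1,v7) [++-] → (0.206112, 0.7425, -0.661788)–(-0.206112, 0.7425, -0.661788)  len=0.4122
  (v0,v7,v10) [+--] → (-0.206112, 0.7425, -0.661788)–(-0.711668, 0.7425, -0.156232)  len=0.7150
  (v0,v10,v11) [+--] → (-0.711668, 0.7425, -0.156232)–(-0.711668, 0.7425, 0.156232)  len=0.3125
  (v1,v5,v9) [+--] → (0.206112, 0.7425, 0.661788)–(0.711668, 0.7425, 0.156232)  len=0.7150
  (v7,v1,v8) [-+-] → (0.206112, 0.7425, -0.661788)–(0.711668, 0.7425, -0.156232)  len=0.7150
  (v9,v8,v1) [--+] → (0.711668, 0.7425, -0.156232)–(0.711668, 0.7425, 0.156232)  len=0.3125

Chained into 1 loop(s):
  loop 1: 8 segments, perimeter = 4.3092
Total perimeter = 4.309

loops=1 perimeter=4.309


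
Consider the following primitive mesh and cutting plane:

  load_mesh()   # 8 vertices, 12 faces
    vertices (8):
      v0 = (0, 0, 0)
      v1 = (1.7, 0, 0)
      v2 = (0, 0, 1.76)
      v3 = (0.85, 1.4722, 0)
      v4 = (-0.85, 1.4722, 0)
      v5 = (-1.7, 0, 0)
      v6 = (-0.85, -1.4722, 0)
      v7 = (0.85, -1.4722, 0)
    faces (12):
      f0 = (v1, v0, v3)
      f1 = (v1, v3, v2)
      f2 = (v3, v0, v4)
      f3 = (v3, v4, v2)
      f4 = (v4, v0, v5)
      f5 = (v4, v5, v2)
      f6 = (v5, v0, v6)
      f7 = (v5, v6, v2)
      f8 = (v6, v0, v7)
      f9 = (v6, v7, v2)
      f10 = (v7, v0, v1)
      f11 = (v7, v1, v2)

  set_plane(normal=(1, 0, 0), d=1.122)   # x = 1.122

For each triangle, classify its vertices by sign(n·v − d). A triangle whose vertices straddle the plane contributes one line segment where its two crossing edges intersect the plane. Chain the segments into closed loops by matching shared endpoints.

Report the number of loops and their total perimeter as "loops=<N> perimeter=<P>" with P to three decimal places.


Straddling triangles (4 of 12):
  (v1,v0,v3) [+--] → (1.122, 0, 0)–(1.122, 1.0011, 0)  len=1.0011
  (v1,v3,v2) [+--] → (1.122, 1.0011, 0)–(1.122, 0, 0.5984)  len=1.1663
  (v7,v0,v1) [--+] → (1.122, 0, 0)–(1.122, -1.0011, 0)  len=1.0011
  (v7,v1,v2) [-+-] → (1.122, -1.0011, 0)–(1.122, 0, 0.5984)  len=1.1663

Chained into 1 loop(s):
  loop 1: 4 segments, perimeter = 4.3348
Total perimeter = 4.335

loops=1 perimeter=4.335


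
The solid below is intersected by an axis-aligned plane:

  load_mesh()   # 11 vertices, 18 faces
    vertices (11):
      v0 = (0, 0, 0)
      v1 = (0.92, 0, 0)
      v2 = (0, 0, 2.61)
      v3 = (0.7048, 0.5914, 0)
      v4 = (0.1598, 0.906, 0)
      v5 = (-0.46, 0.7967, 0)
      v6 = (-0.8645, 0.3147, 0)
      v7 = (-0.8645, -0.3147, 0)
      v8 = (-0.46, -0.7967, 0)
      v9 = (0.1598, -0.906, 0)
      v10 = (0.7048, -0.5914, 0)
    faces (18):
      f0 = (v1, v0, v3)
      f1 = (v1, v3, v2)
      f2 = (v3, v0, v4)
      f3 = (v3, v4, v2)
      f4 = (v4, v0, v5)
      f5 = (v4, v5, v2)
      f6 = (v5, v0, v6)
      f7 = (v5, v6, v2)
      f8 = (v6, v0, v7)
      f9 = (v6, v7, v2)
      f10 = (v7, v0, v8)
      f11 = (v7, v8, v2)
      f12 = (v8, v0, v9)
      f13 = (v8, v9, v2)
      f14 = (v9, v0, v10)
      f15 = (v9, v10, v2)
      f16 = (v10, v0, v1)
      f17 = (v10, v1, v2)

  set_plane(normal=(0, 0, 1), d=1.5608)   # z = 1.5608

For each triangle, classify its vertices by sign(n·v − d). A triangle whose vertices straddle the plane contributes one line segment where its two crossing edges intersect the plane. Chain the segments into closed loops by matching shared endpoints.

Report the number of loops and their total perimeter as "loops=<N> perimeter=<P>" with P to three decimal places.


Straddling triangles (9 of 18):
  (v1,v3,v2) [--+] → (0.283324, 0.237738, 1.5608)–(0.369833, 0, 1.5608)  len=0.2530
  (v3,v4,v2) [--+] → (0.0642384, 0.364205, 1.5608)–(0.283324, 0.237738, 1.5608)  len=0.2530
  (v4,v5,v2) [--+] → (-0.184916, 0.320267, 1.5608)–(0.0642384, 0.364205, 1.5608)  len=0.2530
  (v5,v6,v2) [--+] → (-0.347522, 0.126507, 1.5608)–(-0.184916, 0.320267, 1.5608)  len=0.2530
  (v6,v7,v2) [--+] → (-0.347522, -0.126507, 1.5608)–(-0.347522, 0.126507, 1.5608)  len=0.2530
  (v7,v8,v2) [--+] → (-0.184916, -0.320267, 1.5608)–(-0.347522, -0.126507, 1.5608)  len=0.2530
  (v8,v9,v2) [--+] → (0.0642384, -0.364205, 1.5608)–(-0.184916, -0.320267, 1.5608)  len=0.2530
  (v9,v10,v2) [--+] → (0.283324, -0.237738, 1.5608)–(0.0642384, -0.364205, 1.5608)  len=0.2530
  (v10,v1,v2) [--+] → (0.369833, 0, 1.5608)–(0.283324, -0.237738, 1.5608)  len=0.2530

Chained into 1 loop(s):
  loop 1: 9 segments, perimeter = 2.2768
Total perimeter = 2.277

loops=1 perimeter=2.277


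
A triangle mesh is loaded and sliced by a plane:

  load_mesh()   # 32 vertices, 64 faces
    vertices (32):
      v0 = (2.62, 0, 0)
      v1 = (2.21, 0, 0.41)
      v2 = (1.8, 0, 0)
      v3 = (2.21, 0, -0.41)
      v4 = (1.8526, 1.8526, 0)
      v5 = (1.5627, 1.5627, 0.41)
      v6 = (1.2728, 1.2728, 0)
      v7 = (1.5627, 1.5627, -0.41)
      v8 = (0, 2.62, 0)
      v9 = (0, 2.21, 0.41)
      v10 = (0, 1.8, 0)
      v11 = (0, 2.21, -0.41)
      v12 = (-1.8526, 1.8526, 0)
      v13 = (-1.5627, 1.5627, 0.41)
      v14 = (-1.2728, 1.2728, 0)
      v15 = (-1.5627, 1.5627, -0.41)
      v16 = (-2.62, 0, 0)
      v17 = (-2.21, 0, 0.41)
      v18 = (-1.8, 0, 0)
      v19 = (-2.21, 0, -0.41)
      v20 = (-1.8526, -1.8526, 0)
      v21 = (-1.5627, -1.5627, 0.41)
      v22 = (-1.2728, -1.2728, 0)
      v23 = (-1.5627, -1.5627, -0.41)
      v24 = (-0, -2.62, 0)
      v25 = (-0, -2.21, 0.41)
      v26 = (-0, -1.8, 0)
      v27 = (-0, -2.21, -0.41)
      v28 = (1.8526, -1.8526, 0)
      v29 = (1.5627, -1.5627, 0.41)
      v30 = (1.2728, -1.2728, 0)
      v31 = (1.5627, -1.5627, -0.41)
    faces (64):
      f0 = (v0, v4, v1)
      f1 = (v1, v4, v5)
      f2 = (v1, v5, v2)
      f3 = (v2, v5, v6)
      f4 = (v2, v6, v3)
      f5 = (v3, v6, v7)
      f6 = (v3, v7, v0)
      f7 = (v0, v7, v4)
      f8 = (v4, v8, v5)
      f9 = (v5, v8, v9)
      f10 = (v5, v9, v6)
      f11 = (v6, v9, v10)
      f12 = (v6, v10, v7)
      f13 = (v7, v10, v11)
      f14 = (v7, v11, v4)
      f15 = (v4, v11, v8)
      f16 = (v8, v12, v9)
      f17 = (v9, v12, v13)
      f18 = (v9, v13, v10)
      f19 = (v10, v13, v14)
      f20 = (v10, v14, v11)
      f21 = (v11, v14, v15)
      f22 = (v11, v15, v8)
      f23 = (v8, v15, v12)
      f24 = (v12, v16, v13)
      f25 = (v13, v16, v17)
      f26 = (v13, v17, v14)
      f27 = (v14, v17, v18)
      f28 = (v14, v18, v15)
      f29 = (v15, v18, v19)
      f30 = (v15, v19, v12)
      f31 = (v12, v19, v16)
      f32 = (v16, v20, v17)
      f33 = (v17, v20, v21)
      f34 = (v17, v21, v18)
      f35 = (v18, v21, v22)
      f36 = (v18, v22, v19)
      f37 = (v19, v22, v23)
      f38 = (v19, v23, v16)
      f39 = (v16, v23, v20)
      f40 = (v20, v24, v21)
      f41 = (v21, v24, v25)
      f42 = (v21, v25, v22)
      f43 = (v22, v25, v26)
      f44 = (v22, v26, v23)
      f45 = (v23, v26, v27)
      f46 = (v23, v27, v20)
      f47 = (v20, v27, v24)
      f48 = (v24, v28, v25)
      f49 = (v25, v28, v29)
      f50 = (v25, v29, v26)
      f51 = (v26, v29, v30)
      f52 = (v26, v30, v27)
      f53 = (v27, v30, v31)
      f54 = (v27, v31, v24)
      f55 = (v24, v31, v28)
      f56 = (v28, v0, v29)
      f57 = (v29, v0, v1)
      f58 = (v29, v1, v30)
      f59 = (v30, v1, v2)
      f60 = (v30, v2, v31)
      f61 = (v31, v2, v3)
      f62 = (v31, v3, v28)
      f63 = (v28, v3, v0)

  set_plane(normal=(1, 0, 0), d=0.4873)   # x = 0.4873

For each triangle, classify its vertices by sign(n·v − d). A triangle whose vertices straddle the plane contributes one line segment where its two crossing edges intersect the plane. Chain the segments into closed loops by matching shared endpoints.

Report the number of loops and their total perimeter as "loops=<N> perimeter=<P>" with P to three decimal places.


loops=2 perimeter=4.639

Straddling triangles (16 of 64):
  (v4,v8,v5) [+-+] → (0.4873, 2.41815, 0)–(0.4873, 2.2903, 0.127851)  len=0.1808
  (v5,v8,v9) [+--] → (0.4873, 2.2903, 0.127851)–(0.4873, 2.00815, 0.41)  len=0.3990
  (v5,v9,v6) [+-+] → (0.4873, 2.00815, 0.41)–(0.4873, 1.85119, 0.253029)  len=0.2220
  (v6,v9,v10) [+--] → (0.4873, 1.85119, 0.253029)–(0.4873, 1.59816, 0)  len=0.3578
  (v6,v10,v7) [+-+] → (0.4873, 1.59816, 0)–(0.4873, 1.726, -0.127851)  len=0.1808
  (v7,v10,v11) [+--] → (0.4873, 1.726, -0.127851)–(0.4873, 2.00815, -0.41)  len=0.3990
  (v7,v11,v4) [+-+] → (0.4873, 2.00815, -0.41)–(0.4873, 2.11599, -0.302155)  len=0.1525
  (v4,v11,v8) [+--] → (0.4873, 2.11599, -0.302155)–(0.4873, 2.41815, 0)  len=0.4273
  (v24,v28,v25) [-+-] → (0.4873, -2.41815, 0)–(0.4873, -2.11599, 0.302155)  len=0.4273
  (v25,v28,v29) [-++] → (0.4873, -2.11599, 0.302155)–(0.4873, -2.00815, 0.41)  len=0.1525
  (v25,v29,v26) [-+-] → (0.4873, -2.00815, 0.41)–(0.4873, -1.726, 0.127851)  len=0.3990
  (v26,v29,v30) [-++] → (0.4873, -1.726, 0.127851)–(0.4873, -1.59816, 0)  len=0.1808
  (v26,v30,v27) [-+-] → (0.4873, -1.59816, 0)–(0.4873, -1.85119, -0.253029)  len=0.3578
  (v27,v30,v31) [-++] → (0.4873, -1.85119, -0.253029)–(0.4873, -2.00815, -0.41)  len=0.2220
  (v27,v31,v24) [-+-] → (0.4873, -2.00815, -0.41)–(0.4873, -2.2903, -0.127851)  len=0.3990
  (v24,v31,v28) [-++] → (0.4873, -2.2903, -0.127851)–(0.4873, -2.41815, 0)  len=0.1808

Chained into 2 loop(s):
  loop 1: 8 segments, perimeter = 2.3193
  loop 2: 8 segments, perimeter = 2.3193
Total perimeter = 4.639


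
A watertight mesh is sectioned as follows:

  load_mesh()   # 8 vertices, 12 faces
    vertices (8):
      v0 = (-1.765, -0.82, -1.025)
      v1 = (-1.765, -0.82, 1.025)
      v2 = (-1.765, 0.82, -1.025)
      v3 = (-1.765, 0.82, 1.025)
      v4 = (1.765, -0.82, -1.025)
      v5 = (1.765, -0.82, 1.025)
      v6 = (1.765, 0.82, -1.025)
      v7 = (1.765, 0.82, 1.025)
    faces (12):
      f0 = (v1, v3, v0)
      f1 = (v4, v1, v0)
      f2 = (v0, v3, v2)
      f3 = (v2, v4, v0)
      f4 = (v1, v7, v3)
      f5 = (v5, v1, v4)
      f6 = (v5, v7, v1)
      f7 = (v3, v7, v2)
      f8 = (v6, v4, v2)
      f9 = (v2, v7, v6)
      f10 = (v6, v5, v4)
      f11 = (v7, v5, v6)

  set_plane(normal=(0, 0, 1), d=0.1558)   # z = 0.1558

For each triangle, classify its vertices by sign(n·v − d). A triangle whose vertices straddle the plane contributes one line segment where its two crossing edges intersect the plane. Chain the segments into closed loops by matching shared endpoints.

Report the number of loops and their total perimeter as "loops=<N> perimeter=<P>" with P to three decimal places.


Straddling triangles (8 of 12):
  (v1,v3,v0) [++-] → (-1.765, 0.12464, 0.1558)–(-1.765, -0.82, 0.1558)  len=0.9446
  (v4,v1,v0) [-+-] → (-0.26828, -0.82, 0.1558)–(-1.765, -0.82, 0.1558)  len=1.4967
  (v0,v3,v2) [-+-] → (-1.765, 0.12464, 0.1558)–(-1.765, 0.82, 0.1558)  len=0.6954
  (v5,v1,v4) [++-] → (-0.26828, -0.82, 0.1558)–(1.765, -0.82, 0.1558)  len=2.0333
  (v3,v7,v2) [++-] → (0.26828, 0.82, 0.1558)–(-1.765, 0.82, 0.1558)  len=2.0333
  (v2,v7,v6) [-+-] → (0.26828, 0.82, 0.1558)–(1.765, 0.82, 0.1558)  len=1.4967
  (v6,v5,v4) [-+-] → (1.765, -0.12464, 0.1558)–(1.765, -0.82, 0.1558)  len=0.6954
  (v7,v5,v6) [++-] → (1.765, -0.12464, 0.1558)–(1.765, 0.82, 0.1558)  len=0.9446

Chained into 1 loop(s):
  loop 1: 8 segments, perimeter = 10.3400
Total perimeter = 10.340

loops=1 perimeter=10.340


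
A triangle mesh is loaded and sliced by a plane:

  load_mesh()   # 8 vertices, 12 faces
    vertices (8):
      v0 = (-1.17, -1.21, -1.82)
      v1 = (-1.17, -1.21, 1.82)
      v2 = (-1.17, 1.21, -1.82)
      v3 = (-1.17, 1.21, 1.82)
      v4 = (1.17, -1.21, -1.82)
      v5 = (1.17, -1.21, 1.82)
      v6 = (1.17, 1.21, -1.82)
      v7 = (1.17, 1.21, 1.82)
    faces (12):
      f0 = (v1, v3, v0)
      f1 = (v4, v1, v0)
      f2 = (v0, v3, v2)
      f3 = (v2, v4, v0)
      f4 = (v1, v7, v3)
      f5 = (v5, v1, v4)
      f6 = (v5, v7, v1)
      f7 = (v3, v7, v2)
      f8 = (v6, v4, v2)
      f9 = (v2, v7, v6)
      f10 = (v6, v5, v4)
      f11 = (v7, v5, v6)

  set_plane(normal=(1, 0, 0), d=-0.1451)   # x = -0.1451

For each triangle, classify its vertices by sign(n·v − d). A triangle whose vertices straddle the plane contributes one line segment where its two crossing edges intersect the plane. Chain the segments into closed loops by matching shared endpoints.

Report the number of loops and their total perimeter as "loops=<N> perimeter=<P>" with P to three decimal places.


loops=1 perimeter=12.120

Straddling triangles (8 of 12):
  (v4,v1,v0) [+--] → (-0.1451, -1.21, 0.225711)–(-0.1451, -1.21, -1.82)  len=2.0457
  (v2,v4,v0) [-+-] → (-0.1451, 0.150061, -1.82)–(-0.1451, -1.21, -1.82)  len=1.3601
  (v1,v7,v3) [-+-] → (-0.1451, -0.150061, 1.82)–(-0.1451, 1.21, 1.82)  len=1.3601
  (v5,v1,v4) [+-+] → (-0.1451, -1.21, 1.82)–(-0.1451, -1.21, 0.225711)  len=1.5943
  (v5,v7,v1) [++-] → (-0.1451, -0.150061, 1.82)–(-0.1451, -1.21, 1.82)  len=1.0599
  (v3,v7,v2) [-+-] → (-0.1451, 1.21, 1.82)–(-0.1451, 1.21, -0.225711)  len=2.0457
  (v6,v4,v2) [++-] → (-0.1451, 0.150061, -1.82)–(-0.1451, 1.21, -1.82)  len=1.0599
  (v2,v7,v6) [-++] → (-0.1451, 1.21, -0.225711)–(-0.1451, 1.21, -1.82)  len=1.5943

Chained into 1 loop(s):
  loop 1: 8 segments, perimeter = 12.1200
Total perimeter = 12.120


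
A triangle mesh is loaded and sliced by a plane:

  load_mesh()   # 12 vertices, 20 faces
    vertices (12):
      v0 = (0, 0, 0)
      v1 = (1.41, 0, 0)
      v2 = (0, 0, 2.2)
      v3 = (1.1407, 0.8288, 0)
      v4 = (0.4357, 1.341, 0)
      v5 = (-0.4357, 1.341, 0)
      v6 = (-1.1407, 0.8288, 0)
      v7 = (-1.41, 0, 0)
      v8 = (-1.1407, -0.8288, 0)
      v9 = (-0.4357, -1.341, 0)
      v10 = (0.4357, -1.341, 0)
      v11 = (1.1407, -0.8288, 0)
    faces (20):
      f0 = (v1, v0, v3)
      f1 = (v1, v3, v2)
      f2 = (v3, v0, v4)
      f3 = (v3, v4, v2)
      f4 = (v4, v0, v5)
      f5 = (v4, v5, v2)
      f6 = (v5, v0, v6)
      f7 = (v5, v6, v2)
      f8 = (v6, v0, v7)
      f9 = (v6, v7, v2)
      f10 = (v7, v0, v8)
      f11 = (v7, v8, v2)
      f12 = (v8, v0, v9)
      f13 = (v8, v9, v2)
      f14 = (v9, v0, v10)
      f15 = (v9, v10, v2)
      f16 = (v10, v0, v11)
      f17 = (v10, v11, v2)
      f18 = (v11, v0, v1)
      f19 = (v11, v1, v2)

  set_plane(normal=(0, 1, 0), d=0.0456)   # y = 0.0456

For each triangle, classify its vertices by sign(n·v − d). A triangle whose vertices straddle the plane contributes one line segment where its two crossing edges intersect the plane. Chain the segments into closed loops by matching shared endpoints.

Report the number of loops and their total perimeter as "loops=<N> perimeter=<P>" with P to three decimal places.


loops=1 perimeter=7.892

Straddling triangles (10 of 20):
  (v1,v0,v3) [--+] → (0.0627605, 0.0456, 0)–(1.39518, 0.0456, 0)  len=1.3324
  (v1,v3,v2) [-+-] → (1.39518, 0.0456, 0)–(0.0627605, 0.0456, 2.07896)  len=2.4693
  (v3,v0,v4) [+-+] → (0.0627605, 0.0456, 0)–(0.0148157, 0.0456, 0)  len=0.0479
  (v3,v4,v2) [++-] → (0.0148157, 0.0456, 2.12519)–(0.0627605, 0.0456, 2.07896)  len=0.0666
  (v4,v0,v5) [+-+] → (0.0148157, 0.0456, 0)–(-0.0148157, 0.0456, 0)  len=0.0296
  (v4,v5,v2) [++-] → (-0.0148157, 0.0456, 2.12519)–(0.0148157, 0.0456, 2.12519)  len=0.0296
  (v5,v0,v6) [+-+] → (-0.0148157, 0.0456, 0)–(-0.0627605, 0.0456, 0)  len=0.0479
  (v5,v6,v2) [++-] → (-0.0627605, 0.0456, 2.07896)–(-0.0148157, 0.0456, 2.12519)  len=0.0666
  (v6,v0,v7) [+--] → (-0.0627605, 0.0456, 0)–(-1.39518, 0.0456, 0)  len=1.3324
  (v6,v7,v2) [+--] → (-1.39518, 0.0456, 0)–(-0.0627605, 0.0456, 2.07896)  len=2.4693

Chained into 1 loop(s):
  loop 1: 10 segments, perimeter = 7.8918
Total perimeter = 7.892


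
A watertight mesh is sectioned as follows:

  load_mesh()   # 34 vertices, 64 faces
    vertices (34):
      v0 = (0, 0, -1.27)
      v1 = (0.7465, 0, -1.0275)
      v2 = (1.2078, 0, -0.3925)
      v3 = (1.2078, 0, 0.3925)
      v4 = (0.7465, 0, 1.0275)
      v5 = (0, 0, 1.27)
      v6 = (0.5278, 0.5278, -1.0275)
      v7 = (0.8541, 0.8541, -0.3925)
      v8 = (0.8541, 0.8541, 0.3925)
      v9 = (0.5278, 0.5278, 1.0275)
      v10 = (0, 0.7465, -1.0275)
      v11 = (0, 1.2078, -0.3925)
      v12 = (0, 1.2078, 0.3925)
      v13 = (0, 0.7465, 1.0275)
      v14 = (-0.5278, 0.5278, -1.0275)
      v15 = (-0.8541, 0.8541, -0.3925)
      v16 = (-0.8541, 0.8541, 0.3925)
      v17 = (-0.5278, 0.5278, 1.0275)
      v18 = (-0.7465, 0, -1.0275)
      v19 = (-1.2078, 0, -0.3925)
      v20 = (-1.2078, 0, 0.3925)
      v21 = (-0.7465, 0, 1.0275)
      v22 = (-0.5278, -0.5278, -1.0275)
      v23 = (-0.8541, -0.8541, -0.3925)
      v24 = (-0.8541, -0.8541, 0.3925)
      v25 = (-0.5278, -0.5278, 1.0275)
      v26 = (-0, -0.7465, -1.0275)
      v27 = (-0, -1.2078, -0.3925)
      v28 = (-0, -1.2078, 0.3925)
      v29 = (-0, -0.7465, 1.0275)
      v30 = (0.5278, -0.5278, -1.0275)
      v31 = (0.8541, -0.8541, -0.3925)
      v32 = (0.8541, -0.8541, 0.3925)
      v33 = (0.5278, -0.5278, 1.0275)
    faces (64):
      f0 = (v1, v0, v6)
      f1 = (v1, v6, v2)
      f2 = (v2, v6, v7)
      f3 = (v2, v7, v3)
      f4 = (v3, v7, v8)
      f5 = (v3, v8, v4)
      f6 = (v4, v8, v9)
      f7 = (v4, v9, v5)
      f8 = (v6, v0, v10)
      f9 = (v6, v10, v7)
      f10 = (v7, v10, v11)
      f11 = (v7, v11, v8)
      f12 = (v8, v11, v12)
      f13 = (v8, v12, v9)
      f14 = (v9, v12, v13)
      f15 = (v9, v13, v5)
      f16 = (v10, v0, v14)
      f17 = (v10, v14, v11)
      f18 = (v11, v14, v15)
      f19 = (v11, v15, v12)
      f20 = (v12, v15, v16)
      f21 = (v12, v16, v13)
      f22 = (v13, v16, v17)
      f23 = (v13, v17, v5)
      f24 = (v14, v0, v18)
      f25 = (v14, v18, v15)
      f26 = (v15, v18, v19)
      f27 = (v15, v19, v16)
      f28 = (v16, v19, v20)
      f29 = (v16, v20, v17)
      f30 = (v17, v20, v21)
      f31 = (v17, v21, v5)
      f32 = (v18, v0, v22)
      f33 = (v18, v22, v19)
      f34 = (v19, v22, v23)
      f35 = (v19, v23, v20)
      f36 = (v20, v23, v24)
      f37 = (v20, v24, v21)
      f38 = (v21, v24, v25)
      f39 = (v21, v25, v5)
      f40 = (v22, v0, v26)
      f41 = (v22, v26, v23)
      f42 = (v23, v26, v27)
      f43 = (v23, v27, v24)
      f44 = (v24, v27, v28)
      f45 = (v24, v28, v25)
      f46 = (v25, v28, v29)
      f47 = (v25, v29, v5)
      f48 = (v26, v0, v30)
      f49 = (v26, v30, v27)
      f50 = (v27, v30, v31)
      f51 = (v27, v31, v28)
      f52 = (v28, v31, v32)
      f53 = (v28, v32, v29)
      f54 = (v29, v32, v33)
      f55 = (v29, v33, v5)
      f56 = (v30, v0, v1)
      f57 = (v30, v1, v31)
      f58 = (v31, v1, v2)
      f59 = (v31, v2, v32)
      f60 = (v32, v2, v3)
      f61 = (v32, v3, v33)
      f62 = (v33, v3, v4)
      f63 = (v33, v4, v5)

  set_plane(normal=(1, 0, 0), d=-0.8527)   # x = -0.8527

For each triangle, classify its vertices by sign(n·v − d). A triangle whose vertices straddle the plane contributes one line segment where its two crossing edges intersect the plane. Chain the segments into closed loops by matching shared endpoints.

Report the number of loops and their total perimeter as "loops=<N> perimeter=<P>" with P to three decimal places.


Straddling triangles (18 of 64):
  (v11,v14,v15) [++-] → (-0.8527, 0.8527, -0.395224)–(-0.8527, 0.85468, -0.3925)  len=0.0034
  (v11,v15,v12) [+-+] → (-0.8527, 0.85468, -0.3925)–(-0.8527, 0.85468, -0.391213)  len=0.0013
  (v12,v15,v16) [+--] → (-0.8527, 0.85468, -0.391213)–(-0.8527, 0.85468, 0.3925)  len=0.7837
  (v12,v16,v13) [+-+] → (-0.8527, 0.85468, 0.3925)–(-0.8527, 0.853924, 0.393541)  len=0.0013
  (v13,v16,v17) [+-+] → (-0.8527, 0.853924, 0.393541)–(-0.8527, 0.8527, 0.395224)  len=0.0021
  (v14,v18,v15) [++-] → (-0.8527, 0.842987, -0.400762)–(-0.8527, 0.8527, -0.395224)  len=0.0112
  (v15,v18,v19) [-+-] → (-0.8527, 0.842987, -0.400762)–(-0.8527, 0, -0.881311)  len=0.9703
  (v16,v20,v17) [--+] → (-0.8527, 0.27562, 0.724101)–(-0.8527, 0.8527, 0.395224)  len=0.6642
  (v17,v20,v21) [+-+] → (-0.8527, 0.27562, 0.724101)–(-0.8527, 0, 0.881311)  len=0.3173
  (v18,v22,v19) [++-] → (-0.8527, -0.27562, -0.724101)–(-0.8527, 0, -0.881311)  len=0.3173
  (v19,v22,v23) [-+-] → (-0.8527, -0.27562, -0.724101)–(-0.8527, -0.8527, -0.395224)  len=0.6642
  (v20,v24,v21) [--+] → (-0.8527, -0.842987, 0.400762)–(-0.8527, 0, 0.881311)  len=0.9703
  (v21,v24,v25) [+-+] → (-0.8527, -0.842987, 0.400762)–(-0.8527, -0.8527, 0.395224)  len=0.0112
  (v22,v26,v23) [++-] → (-0.8527, -0.853924, -0.393541)–(-0.8527, -0.8527, -0.395224)  len=0.0021
  (v23,v26,v27) [-++] → (-0.8527, -0.853924, -0.393541)–(-0.8527, -0.85468, -0.3925)  len=0.0013
  (v23,v27,v24) [-+-] → (-0.8527, -0.85468, -0.3925)–(-0.8527, -0.85468, 0.391213)  len=0.7837
  (v24,v27,v28) [-++] → (-0.8527, -0.85468, 0.391213)–(-0.8527, -0.85468, 0.3925)  len=0.0013
  (v24,v28,v25) [-++] → (-0.8527, -0.85468, 0.3925)–(-0.8527, -0.8527, 0.395224)  len=0.0034

Chained into 1 loop(s):
  loop 1: 18 segments, perimeter = 5.5095
Total perimeter = 5.510

loops=1 perimeter=5.510


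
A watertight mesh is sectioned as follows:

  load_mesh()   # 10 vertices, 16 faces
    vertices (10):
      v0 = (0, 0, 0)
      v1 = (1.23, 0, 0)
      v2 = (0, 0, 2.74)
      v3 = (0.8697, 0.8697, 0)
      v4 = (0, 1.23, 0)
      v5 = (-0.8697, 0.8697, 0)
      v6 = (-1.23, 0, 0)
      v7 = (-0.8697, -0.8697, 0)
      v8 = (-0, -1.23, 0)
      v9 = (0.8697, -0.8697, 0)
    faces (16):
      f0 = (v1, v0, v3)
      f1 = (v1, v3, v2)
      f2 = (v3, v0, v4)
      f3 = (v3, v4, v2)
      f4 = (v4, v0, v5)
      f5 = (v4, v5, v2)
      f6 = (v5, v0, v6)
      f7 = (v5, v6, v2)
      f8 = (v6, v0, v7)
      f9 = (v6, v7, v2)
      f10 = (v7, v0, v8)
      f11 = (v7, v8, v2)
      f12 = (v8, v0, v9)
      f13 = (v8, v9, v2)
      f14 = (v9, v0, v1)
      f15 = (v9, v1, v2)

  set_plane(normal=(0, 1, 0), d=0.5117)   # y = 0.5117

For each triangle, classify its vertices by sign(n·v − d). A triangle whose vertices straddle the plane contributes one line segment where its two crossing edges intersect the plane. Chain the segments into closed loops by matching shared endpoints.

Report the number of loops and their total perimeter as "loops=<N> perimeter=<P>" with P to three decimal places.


loops=1 perimeter=5.901

Straddling triangles (8 of 16):
  (v1,v0,v3) [--+] → (0.5117, 0.5117, 0)–(1.01801, 0.5117, 0)  len=0.5063
  (v1,v3,v2) [-+-] → (1.01801, 0.5117, 0)–(0.5117, 0.5117, 1.12788)  len=1.2363
  (v3,v0,v4) [+-+] → (0.5117, 0.5117, 0)–(0, 0.5117, 0)  len=0.5117
  (v3,v4,v2) [++-] → (0, 0.5117, 1.60012)–(0.5117, 0.5117, 1.12788)  len=0.6963
  (v4,v0,v5) [+-+] → (0, 0.5117, 0)–(-0.5117, 0.5117, 0)  len=0.5117
  (v4,v5,v2) [++-] → (-0.5117, 0.5117, 1.12788)–(0, 0.5117, 1.60012)  len=0.6963
  (v5,v0,v6) [+--] → (-0.5117, 0.5117, 0)–(-1.01801, 0.5117, 0)  len=0.5063
  (v5,v6,v2) [+--] → (-1.01801, 0.5117, 0)–(-0.5117, 0.5117, 1.12788)  len=1.2363

Chained into 1 loop(s):
  loop 1: 8 segments, perimeter = 5.9013
Total perimeter = 5.901


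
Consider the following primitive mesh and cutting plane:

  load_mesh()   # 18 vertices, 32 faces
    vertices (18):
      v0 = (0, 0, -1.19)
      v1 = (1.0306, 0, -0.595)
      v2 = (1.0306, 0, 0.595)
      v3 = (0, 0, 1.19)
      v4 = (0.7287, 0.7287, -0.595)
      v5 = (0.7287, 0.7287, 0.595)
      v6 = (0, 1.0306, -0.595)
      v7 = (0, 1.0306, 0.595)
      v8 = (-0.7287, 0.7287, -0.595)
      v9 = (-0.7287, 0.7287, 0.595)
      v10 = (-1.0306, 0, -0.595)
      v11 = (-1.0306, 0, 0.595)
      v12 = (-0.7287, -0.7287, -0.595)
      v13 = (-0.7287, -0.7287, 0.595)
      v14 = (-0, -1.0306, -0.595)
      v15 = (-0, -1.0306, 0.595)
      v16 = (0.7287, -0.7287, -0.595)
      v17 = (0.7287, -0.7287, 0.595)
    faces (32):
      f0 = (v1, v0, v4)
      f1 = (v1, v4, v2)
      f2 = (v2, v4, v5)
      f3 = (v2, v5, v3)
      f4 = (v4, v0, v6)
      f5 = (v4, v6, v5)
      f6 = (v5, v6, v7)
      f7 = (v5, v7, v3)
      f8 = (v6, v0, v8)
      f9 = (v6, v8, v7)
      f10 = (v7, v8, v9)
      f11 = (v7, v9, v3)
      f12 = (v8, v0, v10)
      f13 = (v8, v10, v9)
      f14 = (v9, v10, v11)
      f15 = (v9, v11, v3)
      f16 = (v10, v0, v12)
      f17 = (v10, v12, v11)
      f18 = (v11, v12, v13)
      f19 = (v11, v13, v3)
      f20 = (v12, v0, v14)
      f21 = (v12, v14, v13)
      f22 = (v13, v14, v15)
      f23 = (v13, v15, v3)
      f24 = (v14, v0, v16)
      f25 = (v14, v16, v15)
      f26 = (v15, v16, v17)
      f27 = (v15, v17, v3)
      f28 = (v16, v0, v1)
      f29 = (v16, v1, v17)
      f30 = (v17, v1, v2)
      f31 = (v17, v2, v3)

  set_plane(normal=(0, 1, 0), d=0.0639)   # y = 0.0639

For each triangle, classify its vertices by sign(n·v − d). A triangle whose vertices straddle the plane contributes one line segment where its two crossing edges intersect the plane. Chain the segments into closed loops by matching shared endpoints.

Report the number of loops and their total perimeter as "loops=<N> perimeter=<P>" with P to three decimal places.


loops=1 perimeter=6.985

Straddling triangles (12 of 32):
  (v1,v0,v4) [--+] → (0.0639, 0.0639, -1.13782)–(1.00413, 0.0639, -0.595)  len=1.0857
  (v1,v4,v2) [-+-] → (1.00413, 0.0639, -0.595)–(1.00413, 0.0639, 0.490648)  len=1.0856
  (v2,v4,v5) [-++] → (1.00413, 0.0639, 0.490648)–(1.00413, 0.0639, 0.595)  len=0.1044
  (v2,v5,v3) [-+-] → (1.00413, 0.0639, 0.595)–(0.0639, 0.0639, 1.13782)  len=1.0857
  (v4,v0,v6) [+-+] → (0.0639, 0.0639, -1.13782)–(0, 0.0639, -1.15311)  len=0.0657
  (v5,v7,v3) [++-] → (0, 0.0639, 1.15311)–(0.0639, 0.0639, 1.13782)  len=0.0657
  (v6,v0,v8) [+-+] → (0, 0.0639, -1.15311)–(-0.0639, 0.0639, -1.13782)  len=0.0657
  (v7,v9,v3) [++-] → (-0.0639, 0.0639, 1.13782)–(0, 0.0639, 1.15311)  len=0.0657
  (v8,v0,v10) [+--] → (-0.0639, 0.0639, -1.13782)–(-1.00413, 0.0639, -0.595)  len=1.0857
  (v8,v10,v9) [+-+] → (-1.00413, 0.0639, -0.595)–(-1.00413, 0.0639, -0.490648)  len=0.1044
  (v9,v10,v11) [+--] → (-1.00413, 0.0639, -0.490648)–(-1.00413, 0.0639, 0.595)  len=1.0856
  (v9,v11,v3) [+--] → (-1.00413, 0.0639, 0.595)–(-0.0639, 0.0639, 1.13782)  len=1.0857

Chained into 1 loop(s):
  loop 1: 12 segments, perimeter = 6.9855
Total perimeter = 6.985


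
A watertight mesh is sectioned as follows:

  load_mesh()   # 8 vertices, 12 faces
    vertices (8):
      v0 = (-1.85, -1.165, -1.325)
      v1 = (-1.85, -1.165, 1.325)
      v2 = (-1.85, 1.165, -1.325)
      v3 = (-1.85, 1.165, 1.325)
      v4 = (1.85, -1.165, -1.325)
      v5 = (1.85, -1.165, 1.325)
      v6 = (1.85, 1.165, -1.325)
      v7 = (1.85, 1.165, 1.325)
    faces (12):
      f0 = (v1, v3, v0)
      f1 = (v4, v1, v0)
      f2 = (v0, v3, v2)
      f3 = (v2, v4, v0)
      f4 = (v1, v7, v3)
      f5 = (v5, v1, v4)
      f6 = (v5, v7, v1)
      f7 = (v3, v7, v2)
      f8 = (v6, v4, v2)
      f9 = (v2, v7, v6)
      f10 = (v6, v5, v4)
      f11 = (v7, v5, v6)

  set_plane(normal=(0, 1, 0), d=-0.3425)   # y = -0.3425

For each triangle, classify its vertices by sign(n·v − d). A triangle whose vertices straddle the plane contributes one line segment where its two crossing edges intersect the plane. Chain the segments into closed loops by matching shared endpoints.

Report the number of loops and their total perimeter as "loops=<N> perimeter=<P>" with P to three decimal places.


Straddling triangles (8 of 12):
  (v1,v3,v0) [-+-] → (-1.85, -0.3425, 1.325)–(-1.85, -0.3425, -0.389539)  len=1.7145
  (v0,v3,v2) [-++] → (-1.85, -0.3425, -0.389539)–(-1.85, -0.3425, -1.325)  len=0.9355
  (v2,v4,v0) [+--] → (0.543884, -0.3425, -1.325)–(-1.85, -0.3425, -1.325)  len=2.3939
  (v1,v7,v3) [-++] → (-0.543884, -0.3425, 1.325)–(-1.85, -0.3425, 1.325)  len=1.3061
  (v5,v7,v1) [-+-] → (1.85, -0.3425, 1.325)–(-0.543884, -0.3425, 1.325)  len=2.3939
  (v6,v4,v2) [+-+] → (1.85, -0.3425, -1.325)–(0.543884, -0.3425, -1.325)  len=1.3061
  (v6,v5,v4) [+--] → (1.85, -0.3425, 0.389539)–(1.85, -0.3425, -1.325)  len=1.7145
  (v7,v5,v6) [+-+] → (1.85, -0.3425, 1.325)–(1.85, -0.3425, 0.389539)  len=0.9355

Chained into 1 loop(s):
  loop 1: 8 segments, perimeter = 12.7000
Total perimeter = 12.700

loops=1 perimeter=12.700


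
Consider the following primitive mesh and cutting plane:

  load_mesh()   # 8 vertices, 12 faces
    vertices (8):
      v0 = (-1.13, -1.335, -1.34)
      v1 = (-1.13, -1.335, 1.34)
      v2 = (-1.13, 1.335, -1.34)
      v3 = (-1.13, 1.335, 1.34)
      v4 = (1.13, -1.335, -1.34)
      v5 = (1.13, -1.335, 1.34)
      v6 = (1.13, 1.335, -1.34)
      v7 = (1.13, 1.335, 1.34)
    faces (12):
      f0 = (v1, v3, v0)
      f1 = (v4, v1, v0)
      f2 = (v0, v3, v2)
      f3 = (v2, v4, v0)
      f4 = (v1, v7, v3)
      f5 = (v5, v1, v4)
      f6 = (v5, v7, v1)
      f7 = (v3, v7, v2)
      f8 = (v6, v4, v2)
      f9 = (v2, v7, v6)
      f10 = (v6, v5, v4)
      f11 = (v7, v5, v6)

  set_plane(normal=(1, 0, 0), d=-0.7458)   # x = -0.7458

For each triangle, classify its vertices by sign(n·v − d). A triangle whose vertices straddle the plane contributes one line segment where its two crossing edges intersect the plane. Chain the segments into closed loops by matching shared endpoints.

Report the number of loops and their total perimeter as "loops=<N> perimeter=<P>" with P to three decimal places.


Straddling triangles (8 of 12):
  (v4,v1,v0) [+--] → (-0.7458, -1.335, 0.8844)–(-0.7458, -1.335, -1.34)  len=2.2244
  (v2,v4,v0) [-+-] → (-0.7458, 0.8811, -1.34)–(-0.7458, -1.335, -1.34)  len=2.2161
  (v1,v7,v3) [-+-] → (-0.7458, -0.8811, 1.34)–(-0.7458, 1.335, 1.34)  len=2.2161
  (v5,v1,v4) [+-+] → (-0.7458, -1.335, 1.34)–(-0.7458, -1.335, 0.8844)  len=0.4556
  (v5,v7,v1) [++-] → (-0.7458, -0.8811, 1.34)–(-0.7458, -1.335, 1.34)  len=0.4539
  (v3,v7,v2) [-+-] → (-0.7458, 1.335, 1.34)–(-0.7458, 1.335, -0.8844)  len=2.2244
  (v6,v4,v2) [++-] → (-0.7458, 0.8811, -1.34)–(-0.7458, 1.335, -1.34)  len=0.4539
  (v2,v7,v6) [-++] → (-0.7458, 1.335, -0.8844)–(-0.7458, 1.335, -1.34)  len=0.4556

Chained into 1 loop(s):
  loop 1: 8 segments, perimeter = 10.7000
Total perimeter = 10.700

loops=1 perimeter=10.700


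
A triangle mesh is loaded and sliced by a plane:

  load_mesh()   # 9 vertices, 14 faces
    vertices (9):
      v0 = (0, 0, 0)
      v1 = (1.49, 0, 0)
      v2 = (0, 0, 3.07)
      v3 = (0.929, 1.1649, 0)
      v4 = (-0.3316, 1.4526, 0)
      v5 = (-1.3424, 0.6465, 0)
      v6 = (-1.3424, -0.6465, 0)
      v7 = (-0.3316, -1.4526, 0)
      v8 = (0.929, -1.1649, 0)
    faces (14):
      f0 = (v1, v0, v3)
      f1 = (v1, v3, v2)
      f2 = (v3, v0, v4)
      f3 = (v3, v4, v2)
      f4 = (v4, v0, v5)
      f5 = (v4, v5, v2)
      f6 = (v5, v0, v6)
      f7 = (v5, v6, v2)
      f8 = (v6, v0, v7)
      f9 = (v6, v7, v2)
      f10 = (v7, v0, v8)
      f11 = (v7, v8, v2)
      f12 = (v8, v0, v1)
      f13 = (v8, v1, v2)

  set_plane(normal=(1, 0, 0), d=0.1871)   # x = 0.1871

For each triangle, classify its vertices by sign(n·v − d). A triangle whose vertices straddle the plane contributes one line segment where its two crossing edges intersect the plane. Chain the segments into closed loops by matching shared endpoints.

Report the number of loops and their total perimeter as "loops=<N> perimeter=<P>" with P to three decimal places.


Straddling triangles (8 of 14):
  (v1,v0,v3) [+-+] → (0.1871, 0, 0)–(0.1871, 0.23461, 0)  len=0.2346
  (v1,v3,v2) [++-] → (0.1871, 0.23461, 2.4517)–(0.1871, 0, 2.6845)  len=0.3305
  (v3,v0,v4) [+--] → (0.1871, 0.23461, 0)–(0.1871, 1.33422, 0)  len=1.0996
  (v3,v4,v2) [+--] → (0.1871, 1.33422, 0)–(0.1871, 0.23461, 2.4517)  len=2.6870
  (v7,v0,v8) [--+] → (0.1871, -0.23461, 0)–(0.1871, -1.33422, 0)  len=1.0996
  (v7,v8,v2) [-+-] → (0.1871, -1.33422, 0)–(0.1871, -0.23461, 2.4517)  len=2.6870
  (v8,v0,v1) [+-+] → (0.1871, -0.23461, 0)–(0.1871, 0, 0)  len=0.2346
  (v8,v1,v2) [++-] → (0.1871, 0, 2.6845)–(0.1871, -0.23461, 2.4517)  len=0.3305

Chained into 1 loop(s):
  loop 1: 8 segments, perimeter = 8.7035
Total perimeter = 8.703

loops=1 perimeter=8.703


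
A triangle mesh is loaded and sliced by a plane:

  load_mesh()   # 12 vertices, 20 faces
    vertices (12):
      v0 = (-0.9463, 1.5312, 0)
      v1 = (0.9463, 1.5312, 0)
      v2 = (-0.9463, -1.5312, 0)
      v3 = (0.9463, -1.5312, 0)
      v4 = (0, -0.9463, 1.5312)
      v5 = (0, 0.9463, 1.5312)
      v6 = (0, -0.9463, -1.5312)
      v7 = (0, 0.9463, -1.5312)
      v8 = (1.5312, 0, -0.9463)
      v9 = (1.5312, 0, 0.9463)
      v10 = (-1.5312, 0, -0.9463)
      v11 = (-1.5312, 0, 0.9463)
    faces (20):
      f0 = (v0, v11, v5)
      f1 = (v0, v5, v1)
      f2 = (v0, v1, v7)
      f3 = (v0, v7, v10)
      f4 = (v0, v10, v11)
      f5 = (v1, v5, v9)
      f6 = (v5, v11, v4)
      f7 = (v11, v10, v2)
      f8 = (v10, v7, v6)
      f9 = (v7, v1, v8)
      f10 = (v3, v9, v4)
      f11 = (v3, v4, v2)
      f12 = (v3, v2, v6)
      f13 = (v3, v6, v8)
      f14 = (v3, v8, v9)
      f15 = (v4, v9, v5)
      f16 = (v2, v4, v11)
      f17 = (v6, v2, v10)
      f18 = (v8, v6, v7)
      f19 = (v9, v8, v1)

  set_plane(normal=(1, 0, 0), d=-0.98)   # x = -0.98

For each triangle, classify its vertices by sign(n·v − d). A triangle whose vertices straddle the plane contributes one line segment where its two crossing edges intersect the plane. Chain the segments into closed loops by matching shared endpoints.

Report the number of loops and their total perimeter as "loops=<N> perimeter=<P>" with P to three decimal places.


loops=1 perimeter=7.816

Straddling triangles (8 of 20):
  (v0,v11,v5) [+-+] → (-0.98, 1.44298, 0.0545227)–(-0.98, 0.340648, 1.15685)  len=1.5589
  (v0,v7,v10) [++-] → (-0.98, 0.340648, -1.15685)–(-0.98, 1.44298, -0.0545227)  len=1.5589
  (v0,v10,v11) [+--] → (-0.98, 1.44298, -0.0545227)–(-0.98, 1.44298, 0.0545227)  len=0.1090
  (v5,v11,v4) [+-+] → (-0.98, 0.340648, 1.15685)–(-0.98, -0.340648, 1.15685)  len=0.6813
  (v11,v10,v2) [--+] → (-0.98, -1.44298, -0.0545227)–(-0.98, -1.44298, 0.0545227)  len=0.1090
  (v10,v7,v6) [-++] → (-0.98, 0.340648, -1.15685)–(-0.98, -0.340648, -1.15685)  len=0.6813
  (v2,v4,v11) [++-] → (-0.98, -0.340648, 1.15685)–(-0.98, -1.44298, 0.0545227)  len=1.5589
  (v6,v2,v10) [++-] → (-0.98, -1.44298, -0.0545227)–(-0.98, -0.340648, -1.15685)  len=1.5589

Chained into 1 loop(s):
  loop 1: 8 segments, perimeter = 7.8164
Total perimeter = 7.816


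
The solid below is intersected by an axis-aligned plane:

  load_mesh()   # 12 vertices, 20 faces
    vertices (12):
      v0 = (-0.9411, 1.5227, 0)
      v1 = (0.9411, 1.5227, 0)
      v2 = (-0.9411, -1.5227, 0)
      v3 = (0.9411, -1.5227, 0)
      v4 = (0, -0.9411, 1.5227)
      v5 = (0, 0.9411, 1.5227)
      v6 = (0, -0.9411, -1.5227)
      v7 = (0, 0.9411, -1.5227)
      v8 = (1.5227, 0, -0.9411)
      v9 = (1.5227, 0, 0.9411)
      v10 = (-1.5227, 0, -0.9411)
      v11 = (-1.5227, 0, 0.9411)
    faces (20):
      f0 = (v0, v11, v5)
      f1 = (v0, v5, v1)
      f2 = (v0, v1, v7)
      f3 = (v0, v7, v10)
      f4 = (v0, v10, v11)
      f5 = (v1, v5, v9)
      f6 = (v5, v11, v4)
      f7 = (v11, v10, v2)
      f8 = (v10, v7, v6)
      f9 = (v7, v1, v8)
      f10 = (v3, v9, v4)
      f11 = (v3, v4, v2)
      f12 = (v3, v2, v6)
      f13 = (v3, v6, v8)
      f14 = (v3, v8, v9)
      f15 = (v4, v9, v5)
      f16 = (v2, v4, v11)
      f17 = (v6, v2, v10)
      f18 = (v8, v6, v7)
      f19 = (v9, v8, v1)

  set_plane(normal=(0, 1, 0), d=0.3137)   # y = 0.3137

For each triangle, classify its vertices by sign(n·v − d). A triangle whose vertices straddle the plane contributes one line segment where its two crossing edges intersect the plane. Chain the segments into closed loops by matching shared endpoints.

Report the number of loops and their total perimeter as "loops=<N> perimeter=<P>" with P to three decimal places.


loops=1 perimeter=9.529

Straddling triangles (10 of 20):
  (v0,v11,v5) [+-+] → (-1.40288, 0.3137, 0.747219)–(-1.01513, 0.3137, 1.13497)  len=0.5484
  (v0,v7,v10) [++-] → (-1.01513, 0.3137, -1.13497)–(-1.40288, 0.3137, -0.747219)  len=0.5484
  (v0,v10,v11) [+--] → (-1.40288, 0.3137, -0.747219)–(-1.40288, 0.3137, 0.747219)  len=1.4944
  (v1,v5,v9) [++-] → (1.01513, 0.3137, 1.13497)–(1.40288, 0.3137, 0.747219)  len=0.5484
  (v5,v11,v4) [+--] → (-1.01513, 0.3137, 1.13497)–(0, 0.3137, 1.5227)  len=1.0867
  (v10,v7,v6) [-+-] → (-1.01513, 0.3137, -1.13497)–(0, 0.3137, -1.5227)  len=1.0867
  (v7,v1,v8) [++-] → (1.40288, 0.3137, -0.747219)–(1.01513, 0.3137, -1.13497)  len=0.5484
  (v4,v9,v5) [--+] → (1.01513, 0.3137, 1.13497)–(0, 0.3137, 1.5227)  len=1.0867
  (v8,v6,v7) [--+] → (0, 0.3137, -1.5227)–(1.01513, 0.3137, -1.13497)  len=1.0867
  (v9,v8,v1) [--+] → (1.40288, 0.3137, -0.747219)–(1.40288, 0.3137, 0.747219)  len=1.4944

Chained into 1 loop(s):
  loop 1: 10 segments, perimeter = 9.5290
Total perimeter = 9.529
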